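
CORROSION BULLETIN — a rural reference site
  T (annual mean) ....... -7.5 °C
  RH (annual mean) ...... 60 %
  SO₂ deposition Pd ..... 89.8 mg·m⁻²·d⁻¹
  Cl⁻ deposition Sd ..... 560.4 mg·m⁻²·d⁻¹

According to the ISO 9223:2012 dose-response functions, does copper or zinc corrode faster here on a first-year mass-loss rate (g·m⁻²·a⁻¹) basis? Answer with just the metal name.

copper: f(T) = +0.126·(T−10) [T≤10 °C] = -2.2050
  Pd branch = 0.0053·Pd^0.26·e^(0.059·RH+f) = 0.06485 μm/a
  Sd branch = 0.01025·Sd^0.27·e^(0.036·RH+0.049·T) = 0.3399 μm/a
  r_corr = 0.06485 + 0.3399 = 0.4047 μm/a
  mass loss = 0.4047 μm/a × 8.96 g/cm³ = 3.626 g·m⁻²·a⁻¹
zinc: temperature factor f = +0.038·(-17.5) = -0.6650
  SO₂ term: 0.0129·89.8^0.44·exp(0.046·60-0.6650) = 0.7584
  Sd branch = 0.0175·Sd^0.57·e^(0.008·RH+0.085·T) = 0.5512 μm/a
  sum: 0.7584 + 0.5512 → r_corr = 1.31 μm/a
  mass loss = 1.31 μm/a × 7.14 g/cm³ = 9.35 g·m⁻²·a⁻¹
Ordering by g·m⁻²·a⁻¹: zinc (9.35) > copper (3.63)

zinc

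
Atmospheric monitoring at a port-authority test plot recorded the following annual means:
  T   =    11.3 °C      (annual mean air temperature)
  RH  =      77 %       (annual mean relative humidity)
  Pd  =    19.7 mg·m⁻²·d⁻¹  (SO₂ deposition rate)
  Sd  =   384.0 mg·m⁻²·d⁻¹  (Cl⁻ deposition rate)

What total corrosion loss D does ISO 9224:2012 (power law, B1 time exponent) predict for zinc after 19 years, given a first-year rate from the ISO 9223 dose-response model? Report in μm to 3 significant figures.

D(19) = 44.1 μm

zinc: f(T) = -0.071·(T−10) [T>10 °C] = -0.0923
  SO₂ term: 0.0129·19.7^0.44·exp(0.046·77-0.0923) = 1.508
  Sd branch = 0.0175·Sd^0.57·e^(0.008·RH+0.085·T) = 2.516 μm/a
  r_corr = 1.508 + 2.516 = 4.024 μm/a
Power-law: D(19) = r_corr · 19^0.813
  D(19) = 4.024 × 19^0.813 = 4.024 × 10.96 = 44.09 μm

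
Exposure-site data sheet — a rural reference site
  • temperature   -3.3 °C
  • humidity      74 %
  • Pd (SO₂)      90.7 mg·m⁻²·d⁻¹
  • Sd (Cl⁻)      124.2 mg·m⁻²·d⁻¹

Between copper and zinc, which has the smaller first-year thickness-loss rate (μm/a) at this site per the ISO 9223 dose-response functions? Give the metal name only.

copper

copper: f(T) = +0.126·(T−10) [T≤10 °C] = -1.6758
  SO₂ term: 0.0053·90.7^0.26·exp(0.059·74-1.6758) = 0.2521
  Cl⁻ term: 0.01025·124.2^0.27·exp(0.036·74+0.049·-3.3) = 0.4601
  sum: 0.2521 + 0.4601 → r_corr = 0.7122 μm/a
zinc: T≤10 °C ⇒ hinge +0.038·(-3.3−10) = -0.5054
  SO₂ term: 0.0129·90.7^0.44·exp(0.046·74-0.5054) = 1.701
  Sd branch = 0.0175·Sd^0.57·e^(0.008·RH+0.085·T) = 0.3732 μm/a
  r_corr = 1.701 + 0.3732 = 2.075 μm/a
Ordering by μm/a: zinc (2.07) > copper (0.712)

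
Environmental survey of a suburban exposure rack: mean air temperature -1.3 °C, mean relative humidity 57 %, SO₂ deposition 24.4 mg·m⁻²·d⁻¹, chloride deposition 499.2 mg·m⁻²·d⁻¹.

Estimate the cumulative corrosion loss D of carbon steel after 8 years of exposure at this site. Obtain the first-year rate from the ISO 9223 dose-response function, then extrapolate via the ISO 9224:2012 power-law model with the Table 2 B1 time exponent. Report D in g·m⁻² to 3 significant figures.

D(8) = 821 g·m⁻²

carbon steel: f(T) = +0.150·(T−10) [T≤10 °C] = -1.6950
  sulphur-dioxide contribution → 5.35 μm/a
  chloride contribution → 29.91 μm/a
  ⇒ r_corr(carbon steel) = 35.26 μm/a
Power-law: D(8) = r_corr · 8^0.523
  D(8) = 35.26 × 8^0.523 = 35.26 × 2.967 = 104.6 μm
  Mass loss = 104.6 μm × 7.85 g/cm³ = 821.3 g·m⁻²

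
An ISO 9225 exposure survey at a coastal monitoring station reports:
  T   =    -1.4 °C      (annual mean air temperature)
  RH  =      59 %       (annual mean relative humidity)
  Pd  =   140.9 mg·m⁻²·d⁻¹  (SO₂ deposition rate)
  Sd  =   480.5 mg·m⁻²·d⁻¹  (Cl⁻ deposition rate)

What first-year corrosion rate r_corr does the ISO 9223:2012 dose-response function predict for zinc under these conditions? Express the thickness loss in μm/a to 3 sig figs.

zinc: temperature factor f = +0.038·(-11.4) = -0.4332
  Pd branch = 0.0129·Pd^0.44·e^(0.046·RH+f) = 1.113 μm/a
  Sd branch = 0.0175·Sd^0.57·e^(0.008·RH+0.085·T) = 0.8412 μm/a
  sum: 1.113 + 0.8412 → r_corr = 1.955 μm/a

r_corr = 1.95 μm/a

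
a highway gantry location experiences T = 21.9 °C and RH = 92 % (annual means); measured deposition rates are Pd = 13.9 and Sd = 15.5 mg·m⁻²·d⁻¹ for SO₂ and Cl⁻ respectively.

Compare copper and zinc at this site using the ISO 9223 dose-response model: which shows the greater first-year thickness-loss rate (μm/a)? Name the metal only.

copper

copper: temperature factor f = -0.080·(11.9) = -0.9520
  Pd branch = 0.0053·Pd^0.26·e^(0.059·RH+f) = 0.9233 μm/a
  Cl⁻ term: 0.01025·15.5^0.27·exp(0.036·92+0.049·21.9) = 1.724
  r_corr = 0.9233 + 1.724 = 2.647 μm/a
zinc: f(T) = -0.071·(T−10) [T>10 °C] = -0.8449
  Pd branch = 0.0129·Pd^0.44·e^(0.046·RH+f) = 1.215 μm/a
  Cl⁻ term: 0.0175·15.5^0.57·exp(0.008·92+0.085·21.9) = 1.121
  r_corr = 1.215 + 1.121 = 2.336 μm/a
Ordering by μm/a: copper (2.65) > zinc (2.34)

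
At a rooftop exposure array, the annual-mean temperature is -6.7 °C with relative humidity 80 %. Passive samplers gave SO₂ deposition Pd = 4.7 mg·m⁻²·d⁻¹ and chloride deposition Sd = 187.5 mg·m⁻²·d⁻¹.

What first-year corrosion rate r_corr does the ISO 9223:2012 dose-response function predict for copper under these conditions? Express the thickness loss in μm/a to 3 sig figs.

copper: temperature factor f = +0.126·(-16.7) = -2.1042
  SO₂ term: 0.0053·4.7^0.26·exp(0.059·80-2.1042) = 0.1084
  Sd branch = 0.01025·Sd^0.27·e^(0.036·RH+0.049·T) = 0.5403 μm/a
  sum: 0.1084 + 0.5403 → r_corr = 0.6487 μm/a

r_corr = 0.649 μm/a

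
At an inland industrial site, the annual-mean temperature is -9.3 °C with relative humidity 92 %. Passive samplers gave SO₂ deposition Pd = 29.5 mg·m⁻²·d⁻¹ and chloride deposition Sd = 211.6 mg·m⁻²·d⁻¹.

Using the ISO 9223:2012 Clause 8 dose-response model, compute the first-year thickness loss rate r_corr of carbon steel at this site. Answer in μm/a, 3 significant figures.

carbon steel: f(T) = +0.150·(T−10) [T≤10 °C] = -2.8950
  SO₂ term: 1.77·29.5^0.52·exp(0.02·92-2.8950) = 3.582
  Sd branch = 0.102·Sd^0.62·e^(0.033·RH+0.04·T) = 40.49 μm/a
  sum: 3.582 + 40.49 → r_corr = 44.07 μm/a

r_corr = 44.1 μm/a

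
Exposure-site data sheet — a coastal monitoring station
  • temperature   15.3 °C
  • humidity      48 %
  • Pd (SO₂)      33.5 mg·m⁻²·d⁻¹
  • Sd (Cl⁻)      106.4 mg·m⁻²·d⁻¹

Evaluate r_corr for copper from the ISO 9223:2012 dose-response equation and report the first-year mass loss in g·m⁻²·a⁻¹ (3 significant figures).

r_corr = 5.17 g·m⁻²·a⁻¹

copper: T>10 °C ⇒ hinge -0.080·(15.3−10) = -0.4240
  Pd branch = 0.0053·Pd^0.26·e^(0.059·RH+f) = 0.1467 μm/a
  Sd branch = 0.01025·Sd^0.27·e^(0.036·RH+0.049·T) = 0.4306 μm/a
  sum: 0.1467 + 0.4306 → r_corr = 0.5773 μm/a
Convert to mass loss: 0.5773 μm/a × 8.96 g/cm³ = 5.173 g·m⁻²·a⁻¹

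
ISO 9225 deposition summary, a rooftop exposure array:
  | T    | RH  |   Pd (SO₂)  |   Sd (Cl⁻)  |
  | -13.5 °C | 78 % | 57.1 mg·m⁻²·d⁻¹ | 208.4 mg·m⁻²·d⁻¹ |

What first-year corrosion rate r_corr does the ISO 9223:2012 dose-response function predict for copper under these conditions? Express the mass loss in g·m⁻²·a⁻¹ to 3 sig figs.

copper: f(T) = +0.126·(T−10) [T≤10 °C] = -2.9610
  sulphur-dioxide contribution → 0.07828 μm/a
  chloride contribution → 0.3707 μm/a
  total first-year rate 0.449 μm/a
Convert to mass loss: 0.449 μm/a × 8.96 g/cm³ = 4.023 g·m⁻²·a⁻¹

r_corr = 4.02 g·m⁻²·a⁻¹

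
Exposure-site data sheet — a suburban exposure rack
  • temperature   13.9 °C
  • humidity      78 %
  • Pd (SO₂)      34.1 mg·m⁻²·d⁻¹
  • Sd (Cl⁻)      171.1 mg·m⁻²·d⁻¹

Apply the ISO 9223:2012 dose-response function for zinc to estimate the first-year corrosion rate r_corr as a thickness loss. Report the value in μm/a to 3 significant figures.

r_corr = 3.67 μm/a

zinc: T>10 °C ⇒ hinge -0.071·(13.9−10) = -0.2769
  sulphur-dioxide contribution → 1.671 μm/a
  chloride contribution → 1.996 μm/a
  ⇒ r_corr(zinc) = 3.667 μm/a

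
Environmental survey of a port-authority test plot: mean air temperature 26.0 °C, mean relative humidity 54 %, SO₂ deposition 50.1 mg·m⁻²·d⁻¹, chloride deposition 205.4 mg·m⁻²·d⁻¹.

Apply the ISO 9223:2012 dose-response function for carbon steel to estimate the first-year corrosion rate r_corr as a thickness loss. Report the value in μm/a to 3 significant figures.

r_corr = 63.4 μm/a

carbon steel: temperature factor f = -0.054·(16.0) = -0.8640
  SO₂ term: 1.77·50.1^0.52·exp(0.02·54-0.8640) = 16.81
  Sd branch = 0.102·Sd^0.62·e^(0.033·RH+0.04·T) = 46.56 μm/a
  sum: 16.81 + 46.56 → r_corr = 63.37 μm/a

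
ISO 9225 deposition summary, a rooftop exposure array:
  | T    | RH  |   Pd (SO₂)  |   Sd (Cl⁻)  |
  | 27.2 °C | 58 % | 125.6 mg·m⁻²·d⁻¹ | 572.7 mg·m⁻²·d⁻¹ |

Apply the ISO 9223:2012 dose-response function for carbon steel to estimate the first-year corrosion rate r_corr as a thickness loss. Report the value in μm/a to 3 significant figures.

r_corr = 133 μm/a

carbon steel: f(T) = -0.054·(T−10) [T>10 °C] = -0.9288
  SO₂ term: 1.77·125.6^0.52·exp(0.02·58-0.9288) = 27.53
  Cl⁻ term: 0.102·572.7^0.62·exp(0.033·58+0.04·27.2) = 105.3
  sum: 27.53 + 105.3 → r_corr = 132.8 μm/a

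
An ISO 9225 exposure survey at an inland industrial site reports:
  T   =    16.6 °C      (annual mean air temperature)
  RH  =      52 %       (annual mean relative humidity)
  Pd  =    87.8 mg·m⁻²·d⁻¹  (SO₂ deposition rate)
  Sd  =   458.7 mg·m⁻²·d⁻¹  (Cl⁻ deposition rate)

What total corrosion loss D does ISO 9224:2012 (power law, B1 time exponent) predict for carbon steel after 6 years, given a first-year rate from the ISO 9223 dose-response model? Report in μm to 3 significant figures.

D(6) = 217 μm

carbon steel: temperature factor f = -0.054·(6.6) = -0.3564
  SO₂ term: 1.77·87.8^0.52·exp(0.02·52-0.3564) = 35.93
  Cl⁻ term: 0.102·458.7^0.62·exp(0.033·52+0.04·16.6) = 49.25
  sum: 35.93 + 49.25 → r_corr = 85.18 μm/a
Power-law: D(6) = r_corr · 6^0.523
  D(6) = 85.18 × 6^0.523 = 85.18 × 2.553 = 217.4 μm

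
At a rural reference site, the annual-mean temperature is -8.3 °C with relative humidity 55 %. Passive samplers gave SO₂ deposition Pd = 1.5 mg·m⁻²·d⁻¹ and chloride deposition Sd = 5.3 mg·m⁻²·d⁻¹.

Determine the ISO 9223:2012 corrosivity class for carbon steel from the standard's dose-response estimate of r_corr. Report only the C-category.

carbon steel: T≤10 °C ⇒ hinge +0.150·(-8.3−10) = -2.7450
  Pd branch = 1.77·Pd^0.52·e^(0.02·RH+f) = 0.4218 μm/a
  Cl⁻ term: 0.102·5.3^0.62·exp(0.033·55+0.04·-8.3) = 1.264
  sum: 0.4218 + 1.264 → r_corr = 1.686 μm/a
1.69 μm/a falls in (1.3, 25] for carbon steel → category C2

C2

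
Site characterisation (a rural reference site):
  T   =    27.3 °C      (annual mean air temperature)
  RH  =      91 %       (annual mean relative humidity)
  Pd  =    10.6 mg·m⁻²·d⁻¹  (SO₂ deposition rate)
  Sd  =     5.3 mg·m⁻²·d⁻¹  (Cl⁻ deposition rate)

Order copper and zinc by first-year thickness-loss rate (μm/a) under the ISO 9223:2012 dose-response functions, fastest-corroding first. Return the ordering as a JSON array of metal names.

copper: T>10 °C ⇒ hinge -0.080·(27.3−10) = -1.3840
  Pd branch = 0.0053·Pd^0.26·e^(0.059·RH+f) = 0.5266 μm/a
  Sd branch = 0.01025·Sd^0.27·e^(0.036·RH+0.049·T) = 1.622 μm/a
  r_corr = 0.5266 + 1.622 = 2.148 μm/a
zinc: f(T) = -0.071·(T−10) [T>10 °C] = -1.2283
  SO₂ term: 0.0129·10.6^0.44·exp(0.046·91-1.2283) = 0.7018
  Cl⁻ term: 0.0175·5.3^0.57·exp(0.008·91+0.085·27.3) = 0.9546
  r_corr = 0.7018 + 0.9546 = 1.656 μm/a
Ordering by μm/a: copper (2.15) > zinc (1.66)

["copper", "zinc"]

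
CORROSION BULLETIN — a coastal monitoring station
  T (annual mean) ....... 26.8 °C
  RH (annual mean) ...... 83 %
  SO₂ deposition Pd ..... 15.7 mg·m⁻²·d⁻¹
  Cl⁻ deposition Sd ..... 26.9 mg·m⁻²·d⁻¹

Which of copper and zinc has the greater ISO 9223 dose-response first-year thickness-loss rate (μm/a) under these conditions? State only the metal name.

zinc

copper: T>10 °C ⇒ hinge -0.080·(26.8−10) = -1.3440
  SO₂ term: 0.0053·15.7^0.26·exp(0.059·83-1.3440) = 0.3787
  Sd branch = 0.01025·Sd^0.27·e^(0.036·RH+0.049·T) = 1.84 μm/a
  sum: 0.3787 + 1.84 → r_corr = 2.218 μm/a
zinc: f(T) = -0.071·(T−10) [T>10 °C] = -1.1928
  Pd branch = 0.0129·Pd^0.44·e^(0.046·RH+f) = 0.5983 μm/a
  Sd branch = 0.0175·Sd^0.57·e^(0.008·RH+0.085·T) = 2.166 μm/a
  r_corr = 0.5983 + 2.166 = 2.764 μm/a
Ordering by μm/a: zinc (2.76) > copper (2.22)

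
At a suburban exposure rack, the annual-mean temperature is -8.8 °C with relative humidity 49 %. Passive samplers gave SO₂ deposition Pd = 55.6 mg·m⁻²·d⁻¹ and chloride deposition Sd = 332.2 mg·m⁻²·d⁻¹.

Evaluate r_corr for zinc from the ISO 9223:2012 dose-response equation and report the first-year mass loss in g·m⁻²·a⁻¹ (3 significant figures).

zinc: T≤10 °C ⇒ hinge +0.038·(-8.8−10) = -0.7144
  sulphur-dioxide contribution → 0.3524 μm/a
  chloride contribution → 0.3354 μm/a
  ⇒ r_corr(zinc) = 0.6879 μm/a
Convert to mass loss: 0.6879 μm/a × 7.14 g/cm³ = 4.911 g·m⁻²·a⁻¹

r_corr = 4.91 g·m⁻²·a⁻¹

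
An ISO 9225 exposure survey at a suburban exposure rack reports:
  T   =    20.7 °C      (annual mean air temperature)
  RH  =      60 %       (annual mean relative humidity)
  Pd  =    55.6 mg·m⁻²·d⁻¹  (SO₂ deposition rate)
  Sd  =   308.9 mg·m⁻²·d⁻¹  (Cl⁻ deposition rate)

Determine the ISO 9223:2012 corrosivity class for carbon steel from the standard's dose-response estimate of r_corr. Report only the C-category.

C5

carbon steel: T>10 °C ⇒ hinge -0.054·(20.7−10) = -0.5778
  SO₂ term: 1.77·55.6^0.52·exp(0.02·60-0.5778) = 26.65
  Cl⁻ term: 0.102·308.9^0.62·exp(0.033·60+0.04·20.7) = 59.13
  sum: 26.65 + 59.13 → r_corr = 85.77 μm/a
ISO 9223 Table 2 (carbon steel): 80 < 85.8 ≤ 200 μm/a ⇒ C5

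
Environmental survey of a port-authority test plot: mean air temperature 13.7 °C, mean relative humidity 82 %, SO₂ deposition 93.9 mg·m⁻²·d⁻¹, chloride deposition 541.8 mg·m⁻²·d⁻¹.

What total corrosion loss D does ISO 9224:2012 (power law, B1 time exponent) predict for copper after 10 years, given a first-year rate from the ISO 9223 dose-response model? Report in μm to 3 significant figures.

copper: T>10 °C ⇒ hinge -0.080·(13.7−10) = -0.2960
  Pd branch = 0.0053·Pd^0.26·e^(0.059·RH+f) = 1.621 μm/a
  Sd branch = 0.01025·Sd^0.27·e^(0.036·RH+0.049·T) = 2.101 μm/a
  sum: 1.621 + 2.101 → r_corr = 3.722 μm/a
ISO 9224: D(t) = r_corr · t^b with b = 0.667 (copper, B1)
  D(10) = 3.722 × 10^0.667 = 3.722 × 4.645 = 17.29 μm

D(10) = 17.3 μm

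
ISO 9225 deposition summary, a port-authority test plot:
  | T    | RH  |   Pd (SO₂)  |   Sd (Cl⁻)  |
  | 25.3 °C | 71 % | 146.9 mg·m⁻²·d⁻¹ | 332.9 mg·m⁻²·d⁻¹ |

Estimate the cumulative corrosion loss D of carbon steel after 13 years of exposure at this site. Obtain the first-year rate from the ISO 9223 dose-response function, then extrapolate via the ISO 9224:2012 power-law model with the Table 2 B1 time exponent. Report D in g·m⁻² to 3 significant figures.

D(13) = 4.50e+03 g·m⁻²

carbon steel: f(T) = -0.054·(T−10) [T>10 °C] = -0.8262
  SO₂ term: 1.77·146.9^0.52·exp(0.02·71-0.8262) = 42.92
  Sd branch = 0.102·Sd^0.62·e^(0.033·RH+0.04·T) = 107 μm/a
  sum: 42.92 + 107 → r_corr = 150 μm/a
Power-law: D(13) = r_corr · 13^0.523
  D(13) = 150 × 13^0.523 = 150 × 3.825 = 573.5 μm
  Mass loss = 573.5 μm × 7.85 g/cm³ = 4502 g·m⁻²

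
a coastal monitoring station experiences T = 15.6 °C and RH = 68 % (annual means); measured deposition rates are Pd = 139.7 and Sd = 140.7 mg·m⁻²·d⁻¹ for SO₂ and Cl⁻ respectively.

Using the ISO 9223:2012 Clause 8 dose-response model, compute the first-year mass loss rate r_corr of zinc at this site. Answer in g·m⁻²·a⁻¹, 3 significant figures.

zinc: f(T) = -0.071·(T−10) [T>10 °C] = -0.3976
  Pd branch = 0.0129·Pd^0.44·e^(0.046·RH+f) = 1.739 μm/a
  Sd branch = 0.0175·Sd^0.57·e^(0.008·RH+0.085·T) = 1.904 μm/a
  r_corr = 1.739 + 1.904 = 3.643 μm/a
Convert to mass loss: 3.643 μm/a × 7.14 g/cm³ = 26.01 g·m⁻²·a⁻¹

r_corr = 26.0 g·m⁻²·a⁻¹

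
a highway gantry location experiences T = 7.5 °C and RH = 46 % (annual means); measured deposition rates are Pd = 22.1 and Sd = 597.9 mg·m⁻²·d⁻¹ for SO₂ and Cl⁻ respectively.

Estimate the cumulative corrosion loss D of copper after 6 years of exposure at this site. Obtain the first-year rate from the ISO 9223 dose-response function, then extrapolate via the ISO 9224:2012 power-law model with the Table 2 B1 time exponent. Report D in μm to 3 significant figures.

D(6) = 1.87 μm

copper: T≤10 °C ⇒ hinge +0.126·(7.5−10) = -0.3150
  SO₂ term: 0.0053·22.1^0.26·exp(0.059·46-0.3150) = 0.1305
  Sd branch = 0.01025·Sd^0.27·e^(0.036·RH+0.049·T) = 0.4357 μm/a
  sum: 0.1305 + 0.4357 → r_corr = 0.5662 μm/a
Power-law: D(6) = r_corr · 6^0.667
  D(6) = 0.5662 × 6^0.667 = 0.5662 × 3.304 = 1.871 μm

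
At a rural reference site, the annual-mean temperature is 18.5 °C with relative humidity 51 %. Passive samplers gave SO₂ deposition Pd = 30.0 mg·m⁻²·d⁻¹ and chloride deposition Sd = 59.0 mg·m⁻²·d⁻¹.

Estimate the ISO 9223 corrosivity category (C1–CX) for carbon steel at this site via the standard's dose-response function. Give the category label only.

carbon steel: T>10 °C ⇒ hinge -0.054·(18.5−10) = -0.4590
  Pd branch = 1.77·Pd^0.52·e^(0.02·RH+f) = 18.19 μm/a
  Sd branch = 0.102·Sd^0.62·e^(0.033·RH+0.04·T) = 14.42 μm/a
  sum: 18.19 + 14.42 → r_corr = 32.6 μm/a
Category bounds: 25…50 μm/a bracket r_corr ⇒ C3

C3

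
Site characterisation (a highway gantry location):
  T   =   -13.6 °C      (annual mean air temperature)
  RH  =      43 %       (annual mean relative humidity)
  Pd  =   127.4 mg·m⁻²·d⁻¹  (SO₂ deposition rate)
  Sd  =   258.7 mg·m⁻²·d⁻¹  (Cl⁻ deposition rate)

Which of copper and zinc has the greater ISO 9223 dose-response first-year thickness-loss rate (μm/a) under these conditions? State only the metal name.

copper: f(T) = +0.126·(T−10) [T≤10 °C] = -2.9736
  Pd branch = 0.0053·Pd^0.26·e^(0.059·RH+f) = 0.01208 μm/a
  Cl⁻ term: 0.01025·258.7^0.27·exp(0.036·43+0.049·-13.6) = 0.1109
  sum: 0.01208 + 0.1109 → r_corr = 0.123 μm/a
zinc: temperature factor f = +0.038·(-23.6) = -0.8968
  Pd branch = 0.0129·Pd^0.44·e^(0.046·RH+f) = 0.3209 μm/a
  Sd branch = 0.0175·Sd^0.57·e^(0.008·RH+0.085·T) = 0.1844 μm/a
  sum: 0.3209 + 0.1844 → r_corr = 0.5053 μm/a
Ordering by μm/a: zinc (0.505) > copper (0.123)

zinc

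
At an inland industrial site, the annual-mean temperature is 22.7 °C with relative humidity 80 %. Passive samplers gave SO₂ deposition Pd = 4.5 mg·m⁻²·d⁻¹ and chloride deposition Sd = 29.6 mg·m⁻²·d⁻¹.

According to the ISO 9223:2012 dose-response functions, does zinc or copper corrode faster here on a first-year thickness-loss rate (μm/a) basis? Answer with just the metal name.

zinc: f(T) = -0.071·(T−10) [T>10 °C] = -0.9017
  sulphur-dioxide contribution → 0.4023 μm/a
  chloride contribution → 1.576 μm/a
  ⇒ r_corr(zinc) = 1.978 μm/a
copper: f(T) = -0.080·(T−10) [T>10 °C] = -1.0160
  sulphur-dioxide contribution → 0.3182 μm/a
  chloride contribution → 1.386 μm/a
  total first-year rate 1.704 μm/a
Ordering by μm/a: zinc (1.98) > copper (1.7)

zinc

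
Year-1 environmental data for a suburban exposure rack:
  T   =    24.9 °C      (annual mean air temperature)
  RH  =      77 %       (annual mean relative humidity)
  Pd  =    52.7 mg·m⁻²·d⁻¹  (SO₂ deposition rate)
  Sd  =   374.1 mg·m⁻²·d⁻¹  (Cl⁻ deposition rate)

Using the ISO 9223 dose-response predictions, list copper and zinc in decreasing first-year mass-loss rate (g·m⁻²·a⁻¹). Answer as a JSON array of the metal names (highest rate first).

["zinc", "copper"]

copper: f(T) = -0.080·(T−10) [T>10 °C] = -1.1920
  SO₂ term: 0.0053·52.7^0.26·exp(0.059·77-1.1920) = 0.4239
  Cl⁻ term: 0.01025·374.1^0.27·exp(0.036·77+0.049·24.9) = 2.749
  sum: 0.4239 + 2.749 → r_corr = 3.173 μm/a
  mass loss = 3.173 μm/a × 8.96 g/cm³ = 28.43 g·m⁻²·a⁻¹
zinc: f(T) = -0.071·(T−10) [T>10 °C] = -1.0579
  Pd branch = 0.0129·Pd^0.44·e^(0.046·RH+f) = 0.8852 μm/a
  Cl⁻ term: 0.0175·374.1^0.57·exp(0.008·77+0.085·24.9) = 7.877
  sum: 0.8852 + 7.877 → r_corr = 8.762 μm/a
  mass loss = 8.762 μm/a × 7.14 g/cm³ = 62.56 g·m⁻²·a⁻¹
Ordering by g·m⁻²·a⁻¹: zinc (62.6) > copper (28.4)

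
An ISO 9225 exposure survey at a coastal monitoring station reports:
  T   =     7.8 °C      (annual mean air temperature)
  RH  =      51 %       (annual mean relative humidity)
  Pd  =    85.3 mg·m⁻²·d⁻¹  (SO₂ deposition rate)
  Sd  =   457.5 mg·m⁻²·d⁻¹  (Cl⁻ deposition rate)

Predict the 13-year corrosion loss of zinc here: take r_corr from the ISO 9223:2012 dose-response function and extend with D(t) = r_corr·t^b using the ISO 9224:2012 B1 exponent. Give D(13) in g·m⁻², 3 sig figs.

zinc: temperature factor f = +0.038·(-2.2) = -0.0836
  Pd branch = 0.0129·Pd^0.44·e^(0.046·RH+f) = 0.8765 μm/a
  Sd branch = 0.0175·Sd^0.57·e^(0.008·RH+0.085·T) = 1.677 μm/a
  sum: 0.8765 + 1.677 → r_corr = 2.554 μm/a
ISO 9224: D(t) = r_corr · t^b with b = 0.813 (zinc, B1)
  D(13) = 2.554 × 13^0.813 = 2.554 × 8.047 = 20.55 μm
  Mass loss = 20.55 μm × 7.14 g/cm³ = 146.7 g·m⁻²

D(13) = 147 g·m⁻²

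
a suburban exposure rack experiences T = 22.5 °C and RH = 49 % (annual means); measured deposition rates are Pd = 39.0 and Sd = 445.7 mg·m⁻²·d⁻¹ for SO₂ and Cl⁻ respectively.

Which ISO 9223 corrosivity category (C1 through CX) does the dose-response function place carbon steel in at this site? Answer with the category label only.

carbon steel: T>10 °C ⇒ hinge -0.054·(22.5−10) = -0.6750
  SO₂ term: 1.77·39.0^0.52·exp(0.02·49-0.6750) = 16.14
  Cl⁻ term: 0.102·445.7^0.62·exp(0.033·49+0.04·22.5) = 55.48
  r_corr = 16.14 + 55.48 = 71.61 μm/a
Category bounds: 50…80 μm/a bracket r_corr ⇒ C4

C4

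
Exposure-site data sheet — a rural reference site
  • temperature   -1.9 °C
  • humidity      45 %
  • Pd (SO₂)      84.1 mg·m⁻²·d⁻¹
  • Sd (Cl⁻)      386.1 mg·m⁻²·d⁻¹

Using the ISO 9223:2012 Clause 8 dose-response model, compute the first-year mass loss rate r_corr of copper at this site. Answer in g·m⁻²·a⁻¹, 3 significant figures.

copper: temperature factor f = +0.126·(-11.9) = -1.4994
  SO₂ term: 0.0053·84.1^0.26·exp(0.059·45-1.4994) = 0.05328
  Cl⁻ term: 0.01025·386.1^0.27·exp(0.036·45+0.049·-1.9) = 0.2356
  r_corr = 0.05328 + 0.2356 = 0.2889 μm/a
Convert to mass loss: 0.2889 μm/a × 8.96 g/cm³ = 2.589 g·m⁻²·a⁻¹

r_corr = 2.59 g·m⁻²·a⁻¹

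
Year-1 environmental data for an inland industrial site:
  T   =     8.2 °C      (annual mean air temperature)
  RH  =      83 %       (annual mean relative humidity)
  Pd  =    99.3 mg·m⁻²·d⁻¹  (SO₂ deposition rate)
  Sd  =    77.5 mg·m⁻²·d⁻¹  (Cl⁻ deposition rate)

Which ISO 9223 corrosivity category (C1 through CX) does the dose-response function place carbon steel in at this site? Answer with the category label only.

C5

carbon steel: f(T) = +0.150·(T−10) [T≤10 °C] = -0.2700
  Pd branch = 1.77·Pd^0.52·e^(0.02·RH+f) = 77.63 μm/a
  Cl⁻ term: 0.102·77.5^0.62·exp(0.033·83+0.04·8.2) = 32.5
  r_corr = 77.63 + 32.5 = 110.1 μm/a
Category bounds: 80…200 μm/a bracket r_corr ⇒ C5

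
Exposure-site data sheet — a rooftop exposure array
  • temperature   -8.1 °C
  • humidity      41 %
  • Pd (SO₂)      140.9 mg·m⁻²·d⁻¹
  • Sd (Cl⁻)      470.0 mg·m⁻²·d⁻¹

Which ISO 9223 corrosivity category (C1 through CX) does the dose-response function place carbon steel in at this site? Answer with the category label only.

carbon steel: T≤10 °C ⇒ hinge +0.150·(-8.1−10) = -2.7150
  sulphur-dioxide contribution → 3.487 μm/a
  chloride contribution → 12.95 μm/a
  ⇒ r_corr(carbon steel) = 16.43 μm/a
ISO 9223 Table 2 (carbon steel): 1.3 < 16.4 ≤ 25 μm/a ⇒ C2

C2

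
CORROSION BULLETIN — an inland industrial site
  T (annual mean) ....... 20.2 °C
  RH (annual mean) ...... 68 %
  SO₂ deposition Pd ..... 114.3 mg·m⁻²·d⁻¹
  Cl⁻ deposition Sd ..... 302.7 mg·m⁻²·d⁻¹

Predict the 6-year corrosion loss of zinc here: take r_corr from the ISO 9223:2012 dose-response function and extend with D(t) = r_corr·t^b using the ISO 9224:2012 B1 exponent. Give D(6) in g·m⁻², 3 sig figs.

zinc: temperature factor f = -0.071·(10.2) = -0.7242
  Pd branch = 0.0129·Pd^0.44·e^(0.046·RH+f) = 1.148 μm/a
  Cl⁻ term: 0.0175·302.7^0.57·exp(0.008·68+0.085·20.2) = 4.357
  r_corr = 1.148 + 4.357 = 5.505 μm/a
Power-law: D(6) = r_corr · 6^0.813
  D(6) = 5.505 × 6^0.813 = 5.505 × 4.292 = 23.63 μm
  Mass loss = 23.63 μm × 7.14 g/cm³ = 168.7 g·m⁻²

D(6) = 169 g·m⁻²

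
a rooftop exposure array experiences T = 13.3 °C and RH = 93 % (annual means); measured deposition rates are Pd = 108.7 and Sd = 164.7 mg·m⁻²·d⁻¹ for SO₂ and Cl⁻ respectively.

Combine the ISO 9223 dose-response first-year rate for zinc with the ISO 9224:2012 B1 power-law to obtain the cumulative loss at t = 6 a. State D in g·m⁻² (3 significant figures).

D(6) = 242 g·m⁻²

zinc: temperature factor f = -0.071·(3.3) = -0.2343
  Pd branch = 0.0129·Pd^0.44·e^(0.046·RH+f) = 5.79 μm/a
  Sd branch = 0.0175·Sd^0.57·e^(0.008·RH+0.085·T) = 2.092 μm/a
  r_corr = 5.79 + 2.092 = 7.882 μm/a
ISO 9224: D(t) = r_corr · t^b with b = 0.813 (zinc, B1)
  D(6) = 7.882 × 6^0.813 = 7.882 × 4.292 = 33.83 μm
  Mass loss = 33.83 μm × 7.14 g/cm³ = 241.5 g·m⁻²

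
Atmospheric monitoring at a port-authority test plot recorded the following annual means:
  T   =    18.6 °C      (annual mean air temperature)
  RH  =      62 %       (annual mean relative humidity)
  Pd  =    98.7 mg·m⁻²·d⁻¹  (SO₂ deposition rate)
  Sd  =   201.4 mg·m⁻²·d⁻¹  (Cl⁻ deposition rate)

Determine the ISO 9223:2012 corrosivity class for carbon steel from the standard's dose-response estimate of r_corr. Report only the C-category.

carbon steel: T>10 °C ⇒ hinge -0.054·(18.6−10) = -0.4644
  SO₂ term: 1.77·98.7^0.52·exp(0.02·62-0.4644) = 41.87
  Cl⁻ term: 0.102·201.4^0.62·exp(0.033·62+0.04·18.6) = 44.54
  r_corr = 41.87 + 44.54 = 86.41 μm/a
86.4 μm/a falls in (80, 200] for carbon steel → category C5

C5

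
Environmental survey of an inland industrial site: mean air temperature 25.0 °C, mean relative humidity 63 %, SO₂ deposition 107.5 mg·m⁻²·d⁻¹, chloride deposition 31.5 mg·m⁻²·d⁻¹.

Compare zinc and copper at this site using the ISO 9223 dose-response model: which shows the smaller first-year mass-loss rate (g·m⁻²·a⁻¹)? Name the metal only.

zinc: f(T) = -0.071·(T−10) [T>10 °C] = -1.0650
  SO₂ term: 0.0129·107.5^0.44·exp(0.046·63-1.0650) = 0.6316
  Cl⁻ term: 0.0175·31.5^0.57·exp(0.008·63+0.085·25.0) = 1.733
  r_corr = 0.6316 + 1.733 = 2.365 μm/a
  mass loss = 2.365 μm/a × 7.14 g/cm³ = 16.88 g·m⁻²·a⁻¹
copper: f(T) = -0.080·(T−10) [T>10 °C] = -1.2000
  SO₂ term: 0.0053·107.5^0.26·exp(0.059·63-1.2000) = 0.2216
  Cl⁻ term: 0.01025·31.5^0.27·exp(0.036·63+0.049·25.0) = 0.8556
  r_corr = 0.2216 + 0.8556 = 1.077 μm/a
  mass loss = 1.077 μm/a × 8.96 g/cm³ = 9.651 g·m⁻²·a⁻¹
Ordering by g·m⁻²·a⁻¹: zinc (16.9) > copper (9.65)

copper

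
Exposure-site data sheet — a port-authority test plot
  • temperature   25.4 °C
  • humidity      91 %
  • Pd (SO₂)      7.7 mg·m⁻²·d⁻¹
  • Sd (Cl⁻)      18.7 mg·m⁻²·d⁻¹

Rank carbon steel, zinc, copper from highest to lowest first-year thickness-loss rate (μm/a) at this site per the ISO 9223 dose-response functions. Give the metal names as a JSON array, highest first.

["carbon steel", "copper", "zinc"]

carbon steel: f(T) = -0.054·(T−10) [T>10 °C] = -0.8316
  SO₂ term: 1.77·7.7^0.52·exp(0.02·91-0.8316) = 13.75
  Cl⁻ term: 0.102·18.7^0.62·exp(0.033·91+0.04·25.4) = 34.88
  sum: 13.75 + 34.88 → r_corr = 48.63 μm/a
zinc: f(T) = -0.071·(T−10) [T>10 °C] = -1.0934
  Pd branch = 0.0129·Pd^0.44·e^(0.046·RH+f) = 0.6978 μm/a
  Cl⁻ term: 0.0175·18.7^0.57·exp(0.008·91+0.085·25.4) = 1.666
  sum: 0.6978 + 1.666 → r_corr = 2.364 μm/a
copper: T>10 °C ⇒ hinge -0.080·(25.4−10) = -1.2320
  Pd branch = 0.0053·Pd^0.26·e^(0.059·RH+f) = 0.5642 μm/a
  Sd branch = 0.01025·Sd^0.27·e^(0.036·RH+0.049·T) = 2.077 μm/a
  r_corr = 0.5642 + 2.077 = 2.641 μm/a
Ordering by μm/a: carbon steel (48.6) > copper (2.64) > zinc (2.36)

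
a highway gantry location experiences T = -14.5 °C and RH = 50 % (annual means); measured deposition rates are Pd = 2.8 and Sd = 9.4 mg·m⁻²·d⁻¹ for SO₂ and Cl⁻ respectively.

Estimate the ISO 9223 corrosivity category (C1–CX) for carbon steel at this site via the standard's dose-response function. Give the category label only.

C2

carbon steel: temperature factor f = +0.150·(-24.5) = -3.6750
  Pd branch = 1.77·Pd^0.52·e^(0.02·RH+f) = 0.2083 μm/a
  Cl⁻ term: 0.102·9.4^0.62·exp(0.033·50+0.04·-14.5) = 1.193
  r_corr = 0.2083 + 1.193 = 1.401 μm/a
Category bounds: 1.3…25 μm/a bracket r_corr ⇒ C2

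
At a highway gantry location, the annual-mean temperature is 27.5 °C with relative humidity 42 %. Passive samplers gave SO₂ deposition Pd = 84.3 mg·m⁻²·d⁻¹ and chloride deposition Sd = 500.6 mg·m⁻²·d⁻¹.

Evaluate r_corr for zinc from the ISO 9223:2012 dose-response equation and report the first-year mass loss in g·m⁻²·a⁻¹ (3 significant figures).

r_corr = 63.9 g·m⁻²·a⁻¹

zinc: f(T) = -0.071·(T−10) [T>10 °C] = -1.2425
  sulphur-dioxide contribution → 0.1809 μm/a
  chloride contribution → 8.767 μm/a
  total first-year rate 8.948 μm/a
Convert to mass loss: 8.948 μm/a × 7.14 g/cm³ = 63.89 g·m⁻²·a⁻¹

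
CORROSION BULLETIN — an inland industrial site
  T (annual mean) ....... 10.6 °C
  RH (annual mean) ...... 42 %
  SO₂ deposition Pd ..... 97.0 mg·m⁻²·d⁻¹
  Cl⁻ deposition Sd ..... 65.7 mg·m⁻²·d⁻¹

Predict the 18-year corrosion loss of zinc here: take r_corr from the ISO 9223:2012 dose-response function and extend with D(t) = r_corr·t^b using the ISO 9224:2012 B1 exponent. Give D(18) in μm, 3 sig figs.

zinc: T>10 °C ⇒ hinge -0.071·(10.6−10) = -0.0426
  sulphur-dioxide contribution → 0.6387 μm/a
  chloride contribution → 0.655 μm/a
  total first-year rate 1.294 μm/a
Long-term exponent b (ISO 9224 Table 2, B1) = 0.813
  D(18) = 1.294 × 18^0.813 = 1.294 × 10.48 = 13.56 μm

D(18) = 13.6 μm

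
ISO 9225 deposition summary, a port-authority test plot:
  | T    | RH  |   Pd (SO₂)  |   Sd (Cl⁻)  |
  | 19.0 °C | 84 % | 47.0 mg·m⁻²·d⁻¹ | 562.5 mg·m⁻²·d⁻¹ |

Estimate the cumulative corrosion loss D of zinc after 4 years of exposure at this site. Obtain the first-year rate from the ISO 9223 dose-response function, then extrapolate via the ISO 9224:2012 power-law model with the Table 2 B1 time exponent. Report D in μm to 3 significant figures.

zinc: f(T) = -0.071·(T−10) [T>10 °C] = -0.6390
  SO₂ term: 0.0129·47.0^0.44·exp(0.046·84-0.6390) = 1.766
  Sd branch = 0.0175·Sd^0.57·e^(0.008·RH+0.085·T) = 6.366 μm/a
  r_corr = 1.766 + 6.366 = 8.131 μm/a
ISO 9224: D(t) = r_corr · t^b with b = 0.813 (zinc, B1)
  D(4) = 8.131 × 4^0.813 = 8.131 × 3.087 = 25.1 μm

D(4) = 25.1 μm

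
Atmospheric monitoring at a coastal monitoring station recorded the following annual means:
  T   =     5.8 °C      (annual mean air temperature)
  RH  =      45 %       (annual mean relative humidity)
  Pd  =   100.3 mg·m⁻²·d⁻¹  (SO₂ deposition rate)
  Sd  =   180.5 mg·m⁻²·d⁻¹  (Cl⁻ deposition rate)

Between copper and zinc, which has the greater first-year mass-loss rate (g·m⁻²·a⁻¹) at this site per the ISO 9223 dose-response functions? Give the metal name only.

copper: f(T) = +0.126·(T−10) [T≤10 °C] = -0.5292
  SO₂ term: 0.0053·100.3^0.26·exp(0.059·45-0.5292) = 0.1472
  Cl⁻ term: 0.01025·180.5^0.27·exp(0.036·45+0.049·5.8) = 0.2799
  r_corr = 0.1472 + 0.2799 = 0.427 μm/a
  mass loss = 0.427 μm/a × 8.96 g/cm³ = 3.826 g·m⁻²·a⁻¹
zinc: T≤10 °C ⇒ hinge +0.038·(5.8−10) = -0.1596
  SO₂ term: 0.0129·100.3^0.44·exp(0.046·45-0.1596) = 0.662
  Sd branch = 0.0175·Sd^0.57·e^(0.008·RH+0.085·T) = 0.7937 μm/a
  sum: 0.662 + 0.7937 → r_corr = 1.456 μm/a
  mass loss = 1.456 μm/a × 7.14 g/cm³ = 10.39 g·m⁻²·a⁻¹
Ordering by g·m⁻²·a⁻¹: zinc (10.4) > copper (3.83)

zinc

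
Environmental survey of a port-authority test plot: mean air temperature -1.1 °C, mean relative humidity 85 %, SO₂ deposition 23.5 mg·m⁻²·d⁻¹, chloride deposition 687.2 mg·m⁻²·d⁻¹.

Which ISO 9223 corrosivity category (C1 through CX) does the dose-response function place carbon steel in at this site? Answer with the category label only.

carbon steel: f(T) = +0.150·(T−10) [T≤10 °C] = -1.6650
  Pd branch = 1.77·Pd^0.52·e^(0.02·RH+f) = 9.465 μm/a
  Sd branch = 0.102·Sd^0.62·e^(0.033·RH+0.04·T) = 92.61 μm/a
  sum: 9.465 + 92.61 → r_corr = 102.1 μm/a
Category bounds: 80…200 μm/a bracket r_corr ⇒ C5

C5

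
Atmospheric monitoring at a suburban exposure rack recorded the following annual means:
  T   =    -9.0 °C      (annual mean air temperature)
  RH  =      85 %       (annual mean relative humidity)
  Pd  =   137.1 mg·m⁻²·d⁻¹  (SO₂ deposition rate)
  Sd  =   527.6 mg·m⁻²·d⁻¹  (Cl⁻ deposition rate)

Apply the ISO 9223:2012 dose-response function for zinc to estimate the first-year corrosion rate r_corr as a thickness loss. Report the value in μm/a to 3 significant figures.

r_corr = 3.30 μm/a

zinc: f(T) = +0.038·(T−10) [T≤10 °C] = -0.7220
  Pd branch = 0.0129·Pd^0.44·e^(0.046·RH+f) = 2.725 μm/a
  Cl⁻ term: 0.0175·527.6^0.57·exp(0.008·85+0.085·-9.0) = 0.5726
  sum: 2.725 + 0.5726 → r_corr = 3.298 μm/a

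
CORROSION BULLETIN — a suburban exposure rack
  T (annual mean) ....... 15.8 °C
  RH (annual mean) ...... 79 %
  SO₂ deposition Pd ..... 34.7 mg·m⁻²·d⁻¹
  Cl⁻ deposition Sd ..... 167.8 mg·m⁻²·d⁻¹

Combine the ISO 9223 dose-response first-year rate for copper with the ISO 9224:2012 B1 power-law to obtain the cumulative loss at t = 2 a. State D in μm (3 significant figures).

D(2) = 3.83 μm

copper: T>10 °C ⇒ hinge -0.080·(15.8−10) = -0.4640
  SO₂ term: 0.0053·34.7^0.26·exp(0.059·79-0.4640) = 0.8861
  Sd branch = 0.01025·Sd^0.27·e^(0.036·RH+0.049·T) = 1.523 μm/a
  r_corr = 0.8861 + 1.523 = 2.409 μm/a
Power-law: D(2) = r_corr · 2^0.667
  D(2) = 2.409 × 2^0.667 = 2.409 × 1.588 = 3.826 μm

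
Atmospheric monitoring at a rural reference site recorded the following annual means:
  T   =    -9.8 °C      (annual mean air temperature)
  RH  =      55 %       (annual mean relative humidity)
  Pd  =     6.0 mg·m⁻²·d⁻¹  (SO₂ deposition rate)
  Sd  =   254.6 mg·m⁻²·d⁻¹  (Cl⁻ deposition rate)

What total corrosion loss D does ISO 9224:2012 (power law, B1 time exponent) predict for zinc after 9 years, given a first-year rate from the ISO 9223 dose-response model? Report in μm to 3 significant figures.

D(9) = 2.66 μm

zinc: f(T) = +0.038·(T−10) [T≤10 °C] = -0.7524
  SO₂ term: 0.0129·6.0^0.44·exp(0.046·55-0.7524) = 0.1679
  Sd branch = 0.0175·Sd^0.57·e^(0.008·RH+0.085·T) = 0.2778 μm/a
  r_corr = 0.1679 + 0.2778 = 0.4457 μm/a
Long-term exponent b (ISO 9224 Table 2, B1) = 0.813
  D(9) = 0.4457 × 9^0.813 = 0.4457 × 5.968 = 2.659 μm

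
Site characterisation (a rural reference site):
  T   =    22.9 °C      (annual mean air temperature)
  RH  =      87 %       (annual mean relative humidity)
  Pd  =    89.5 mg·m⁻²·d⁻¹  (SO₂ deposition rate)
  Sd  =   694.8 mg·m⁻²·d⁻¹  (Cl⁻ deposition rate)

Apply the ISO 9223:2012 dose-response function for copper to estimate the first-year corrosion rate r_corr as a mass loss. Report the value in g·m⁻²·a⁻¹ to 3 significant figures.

copper: temperature factor f = -0.080·(12.9) = -1.0320
  sulphur-dioxide contribution → 1.03 μm/a
  chloride contribution → 4.222 μm/a
  ⇒ r_corr(copper) = 5.252 μm/a
Convert to mass loss: 5.252 μm/a × 8.96 g/cm³ = 47.06 g·m⁻²·a⁻¹

r_corr = 47.1 g·m⁻²·a⁻¹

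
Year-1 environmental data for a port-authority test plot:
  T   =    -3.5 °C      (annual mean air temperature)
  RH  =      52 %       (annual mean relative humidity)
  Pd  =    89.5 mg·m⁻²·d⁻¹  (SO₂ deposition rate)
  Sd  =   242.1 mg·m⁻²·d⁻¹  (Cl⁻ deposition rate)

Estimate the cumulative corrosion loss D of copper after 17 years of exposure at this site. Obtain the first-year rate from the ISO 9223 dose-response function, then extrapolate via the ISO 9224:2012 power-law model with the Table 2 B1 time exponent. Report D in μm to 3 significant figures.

D(17) = 2.08 μm

copper: T≤10 °C ⇒ hinge +0.126·(-3.5−10) = -1.7010
  sulphur-dioxide contribution → 0.0669 μm/a
  chloride contribution → 0.2471 μm/a
  ⇒ r_corr(copper) = 0.314 μm/a
Long-term exponent b (ISO 9224 Table 2, B1) = 0.667
  D(17) = 0.314 × 17^0.667 = 0.314 × 6.618 = 2.078 μm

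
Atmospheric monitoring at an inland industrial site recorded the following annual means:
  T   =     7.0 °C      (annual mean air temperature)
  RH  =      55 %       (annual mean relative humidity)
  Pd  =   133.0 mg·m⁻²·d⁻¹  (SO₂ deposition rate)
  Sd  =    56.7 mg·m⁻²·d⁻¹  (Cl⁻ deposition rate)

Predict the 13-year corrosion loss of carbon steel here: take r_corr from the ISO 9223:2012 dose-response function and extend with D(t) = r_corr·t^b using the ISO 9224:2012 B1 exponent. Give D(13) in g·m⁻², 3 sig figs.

carbon steel: f(T) = +0.150·(T−10) [T≤10 °C] = -0.4500
  sulphur-dioxide contribution → 43.12 μm/a
  chloride contribution → 10.13 μm/a
  total first-year rate 53.25 μm/a
ISO 9224: D(t) = r_corr · t^b with b = 0.523 (carbon steel, B1)
  D(13) = 53.25 × 13^0.523 = 53.25 × 3.825 = 203.7 μm
  Mass loss = 203.7 μm × 7.85 g/cm³ = 1599 g·m⁻²

D(13) = 1.60e+03 g·m⁻²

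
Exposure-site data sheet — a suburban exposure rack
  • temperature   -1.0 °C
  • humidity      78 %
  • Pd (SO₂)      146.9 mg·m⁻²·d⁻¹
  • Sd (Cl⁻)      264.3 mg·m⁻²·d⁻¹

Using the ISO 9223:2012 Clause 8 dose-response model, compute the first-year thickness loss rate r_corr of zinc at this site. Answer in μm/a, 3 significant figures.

zinc: T≤10 °C ⇒ hinge +0.038·(-1.0−10) = -0.4180
  sulphur-dioxide contribution → 2.759 μm/a
  chloride contribution → 0.7206 μm/a
  total first-year rate 3.48 μm/a

r_corr = 3.48 μm/a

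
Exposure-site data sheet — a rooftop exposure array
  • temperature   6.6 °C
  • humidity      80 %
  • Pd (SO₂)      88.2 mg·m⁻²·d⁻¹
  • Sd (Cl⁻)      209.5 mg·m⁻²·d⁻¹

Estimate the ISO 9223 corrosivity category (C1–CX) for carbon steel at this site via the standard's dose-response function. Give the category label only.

carbon steel: temperature factor f = +0.150·(-3.4) = -0.5100
  SO₂ term: 1.77·88.2^0.52·exp(0.02·80-0.5100) = 54.08
  Sd branch = 0.102·Sd^0.62·e^(0.033·RH+0.04·T) = 51.16 μm/a
  sum: 54.08 + 51.16 → r_corr = 105.2 μm/a
105 μm/a falls in (80, 200] for carbon steel → category C5

C5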